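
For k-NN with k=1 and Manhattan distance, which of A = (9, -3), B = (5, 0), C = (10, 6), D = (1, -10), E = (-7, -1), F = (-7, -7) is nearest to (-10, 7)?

Distances: d(A) = 29, d(B) = 22, d(C) = 21, d(D) = 28, d(E) = 11, d(F) = 17. Nearest: E = (-7, -1) with distance 11.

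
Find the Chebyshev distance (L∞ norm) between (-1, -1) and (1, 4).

max(|x_i - y_i|) = max(|-1 - 1|, |-1 - 4|) = max(2, 5) = 5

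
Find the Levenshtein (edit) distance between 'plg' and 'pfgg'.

Let D[i][j] be the edit distance between the first i characters of 'plg' and the first j characters of 'pfgg', with D[i][0] = i, D[0][j] = j, and D[i][j] = D[i-1][j-1] if the characters match, else 1 + min(D[i-1][j], D[i][j-1], D[i-1][j-1]). Filling the table (rows: prefixes of 'plg', columns: prefixes of 'pfgg'):
     ε  p  f  g  g
  ε  0  1  2  3  4
  p  1  0  1  2  3
  l  2  1  1  2  3
  g  3  2  2  1  2
The bottom-right entry gives D[3][4] = 2, so no sequence of fewer than 2 edits works. Backtracking through the table gives one optimal edit sequence (2 edits):
  plg → pflg (ins f @2)
  pflg → pfgg (sub l→g @3)
Edit distance = 2.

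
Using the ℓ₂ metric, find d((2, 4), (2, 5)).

√(Σ(x_i - y_i)²) = √((2 - 2)² + (4 - 5)²)
= √(0² + (-1)²) = √(0 + 1) = √1 = 1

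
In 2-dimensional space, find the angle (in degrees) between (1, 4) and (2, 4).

With u = (1, 4), v = (2, 4):
u·v = 1·2 + 4·4 = 2 + 16 = 18.
|u| = √(1² + 4²) = √17, |v| = √(2² + 4²) = √20, so |u||v| = √(17·20) = √340.
cos θ = (u·v)/(|u||v|) = 18/√340 ≈ 0.976187
θ = arccos(0.976187) ≈ 12.53°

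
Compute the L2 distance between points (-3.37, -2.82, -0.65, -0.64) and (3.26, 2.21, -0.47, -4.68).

(Σ|x_i - y_i|^2)^(1/2) = (|-3.37 - 3.26|^2 + |-2.82 - 2.21|^2 + |-0.65 - (-0.47)|^2 + |-0.64 - (-4.68)|^2)^(1/2)
= (6.63^2 + 5.03^2 + 0.18^2 + 4.04^2)^(1/2) = (43.9569 + 25.3009 + 0.0324 + 16.3216)^(1/2) = (85.6118)^(1/2) ≈ 9.2527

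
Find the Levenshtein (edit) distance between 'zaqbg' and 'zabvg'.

Let D[i][j] be the edit distance between the first i characters of 'zaqbg' and the first j characters of 'zabvg', with D[i][0] = i, D[0][j] = j, and D[i][j] = D[i-1][j-1] if the characters match, else 1 + min(D[i-1][j], D[i][j-1], D[i-1][j-1]). Filling the table (rows: prefixes of 'zaqbg', columns: prefixes of 'zabvg'):
     ε  z  a  b  v  g
  ε  0  1  2  3  4  5
  z  1  0  1  2  3  4
  a  2  1  0  1  2  3
  q  3  2  1  1  2  3
  b  4  3  2  1  2  3
  g  5  4  3  2  2  2
The bottom-right entry gives D[5][5] = 2, so no sequence of fewer than 2 edits works. Backtracking through the table gives one optimal edit sequence (2 edits):
  zaqbg → zabbg (sub q→b @3)
  zabbg → zabvg (sub b→v @4)
Edit distance = 2.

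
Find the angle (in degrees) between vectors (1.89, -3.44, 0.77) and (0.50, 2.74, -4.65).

With u = (1.89, -3.44, 0.77), v = (0.50, 2.74, -4.65):
u·v = 1.89·0.5 + (-3.44)·2.74 + 0.77·(-4.65) = 0.945 + (-9.4256) + (-3.5805) = -12.0611.
|u| = √(1.89² + (-3.44)² + 0.77²) = √(3.5721 + 11.8336 + 0.5929) = √15.9986, |v| = √(0.5² + 2.74² + (-4.65)²) = √(0.25 + 7.5076 + 21.6225) = √29.3801.
cos θ = (u·v)/(|u||v|) = -12.0611/(√15.9986·√29.3801) ≈ -0.556313
θ = arccos(-0.556313) ≈ 123.8°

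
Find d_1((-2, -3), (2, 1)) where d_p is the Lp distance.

Σ|x_i - y_i| = |-2 - 2| + |-3 - 1| = 4 + 4 = 8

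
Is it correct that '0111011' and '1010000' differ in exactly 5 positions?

Differing positions: 1, 2, 4, 6, 7. Hamming distance = 5, so the claim is true.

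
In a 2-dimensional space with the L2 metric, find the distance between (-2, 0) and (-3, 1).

(Σ|x_i - y_i|^2)^(1/2) = (|-2 - (-3)|^2 + |0 - 1|^2)^(1/2)
= (1^2 + 1^2)^(1/2) = (1 + 1)^(1/2) = (2)^(1/2) ≈ 1.4142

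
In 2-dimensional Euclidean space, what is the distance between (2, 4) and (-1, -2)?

√(Σ(x_i - y_i)²) = √((2 - (-1))² + (4 - (-2))²)
= √(3² + 6²) = √(9 + 36) = √45 ≈ 6.7082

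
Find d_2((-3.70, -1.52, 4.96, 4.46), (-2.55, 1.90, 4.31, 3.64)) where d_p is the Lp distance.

(Σ|x_i - y_i|^2)^(1/2) = (|-3.7 - (-2.55)|^2 + |-1.52 - 1.9|^2 + |4.96 - 4.31|^2 + |4.46 - 3.64|^2)^(1/2)
= (1.15^2 + 3.42^2 + 0.65^2 + 0.82^2)^(1/2) = (1.3225 + 11.6964 + 0.4225 + 0.6724)^(1/2) = (14.1138)^(1/2) ≈ 3.7568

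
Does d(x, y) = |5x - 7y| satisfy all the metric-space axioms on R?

No. d fails symmetry: d(8, 9) = |5·8 - 7·9| = |-23| = 23, but d(9, 8) = |5·9 - 7·8| = |-11| = 11. Since 23 ≠ 11, d(x,y) ≠ d(y,x) in general.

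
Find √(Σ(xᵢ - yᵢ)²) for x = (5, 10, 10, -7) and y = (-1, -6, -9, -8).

√(Σ(x_i - y_i)²) = √((5 - (-1))² + (10 - (-6))² + (10 - (-9))² + (-7 - (-8))²)
= √(6² + 16² + 19² + 1²) = √(36 + 256 + 361 + 1) = √654 ≈ 25.5734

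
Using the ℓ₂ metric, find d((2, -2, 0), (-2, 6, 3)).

√(Σ(x_i - y_i)²) = √((2 - (-2))² + (-2 - 6)² + (0 - 3)²)
= √(4² + (-8)² + (-3)²) = √(16 + 64 + 9) = √89 ≈ 9.434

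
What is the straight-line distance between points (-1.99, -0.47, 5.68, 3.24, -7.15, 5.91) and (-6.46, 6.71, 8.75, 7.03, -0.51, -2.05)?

√(Σ(x_i - y_i)²) = √((-1.99 - (-6.46))² + (-0.47 - 6.71)² + (5.68 - 8.75)² + (3.24 - 7.03)² + (-7.15 - (-0.51))² + (5.91 - (-2.05))²)
= √(4.47² + (-7.18)² + (-3.07)² + (-3.79)² + (-6.64)² + 7.96²) = √(19.9809 + 51.5524 + 9.4249 + 14.3641 + 44.0896 + 63.3616) = √202.7735 ≈ 14.2399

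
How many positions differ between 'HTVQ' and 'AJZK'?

Differing positions: 1, 2, 3, 4. Hamming distance = 4.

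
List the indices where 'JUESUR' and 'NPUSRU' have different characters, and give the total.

Differing positions: 1, 2, 3, 5, 6. Hamming distance = 5.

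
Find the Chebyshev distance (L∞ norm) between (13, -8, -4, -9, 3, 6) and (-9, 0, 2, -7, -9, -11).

max(|x_i - y_i|) = max(|13 - (-9)|, |-8 - 0|, |-4 - 2|, |-9 - (-7)|, |3 - (-9)|, |6 - (-11)|) = max(22, 8, 6, 2, 12, 17) = 22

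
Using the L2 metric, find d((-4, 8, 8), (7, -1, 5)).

√(Σ(x_i - y_i)²) = √((-4 - 7)² + (8 - (-1))² + (8 - 5)²)
= √((-11)² + 9² + 3²) = √(121 + 81 + 9) = √211 ≈ 14.5258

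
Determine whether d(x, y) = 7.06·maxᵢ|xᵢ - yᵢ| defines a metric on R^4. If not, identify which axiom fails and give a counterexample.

Yes. The L∞ (Chebyshev) norm induces a metric on R^4, and multiplying a metric by a positive constant 7.06 > 0 preserves all four axioms: non-negativity (7.06·||x-y|| ≥ 0), identity (7.06·||x-y|| = 0 ⟺ ||x-y|| = 0 ⟺ x = y), symmetry (||x-y|| = ||y-x||), and the triangle inequality (7.06·||x-z|| ≤ 7.06·||x-y|| + 7.06·||y-z||). So d is a metric.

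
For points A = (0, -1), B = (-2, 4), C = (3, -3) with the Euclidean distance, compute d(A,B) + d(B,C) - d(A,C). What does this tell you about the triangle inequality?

d(A,B) = √(2² + 5²) = √29 ≈ 5.3852, d(B,C) = √(5² + 7²) = √74 ≈ 8.6023, d(A,C) = √(3² + 2²) = √13 ≈ 3.6056.
d(A,B) + d(B,C) - d(A,C) = 5.3852 + 8.6023 - 3.6056 = 13.9875 - 3.6056 = 10.3819 (to 4 decimal places). This is ≥ 0, so the triangle inequality holds for these points.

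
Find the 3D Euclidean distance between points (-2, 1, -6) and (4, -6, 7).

√(Σ(x_i - y_i)²) = √((-2 - 4)² + (1 - (-6))² + (-6 - 7)²)
= √((-6)² + 7² + (-13)²) = √(36 + 49 + 169) = √254 ≈ 15.9374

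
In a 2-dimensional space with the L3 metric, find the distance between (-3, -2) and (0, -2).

(Σ|x_i - y_i|^3)^(1/3) = (|-3 - 0|^3 + |-2 - (-2)|^3)^(1/3)
= (3^3 + 0^3)^(1/3) = (27 + 0)^(1/3) = (27)^(1/3) = 3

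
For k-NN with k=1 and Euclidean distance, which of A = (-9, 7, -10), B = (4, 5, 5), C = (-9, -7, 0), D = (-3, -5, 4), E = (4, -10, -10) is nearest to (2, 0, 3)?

Distances: d(A) ≈ 18.412, d(B) ≈ 5.7446, d(C) ≈ 13.3791, d(D) ≈ 7.1414, d(E) ≈ 16.5227. Nearest: B = (4, 5, 5) with distance 5.7446.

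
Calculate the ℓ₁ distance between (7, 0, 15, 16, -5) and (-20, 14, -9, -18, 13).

Σ|x_i - y_i| = |7 - (-20)| + |0 - 14| + |15 - (-9)| + |16 - (-18)| + |-5 - 13| = 27 + 14 + 24 + 34 + 18 = 117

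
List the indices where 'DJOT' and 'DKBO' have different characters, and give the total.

Differing positions: 2, 3, 4. Hamming distance = 3.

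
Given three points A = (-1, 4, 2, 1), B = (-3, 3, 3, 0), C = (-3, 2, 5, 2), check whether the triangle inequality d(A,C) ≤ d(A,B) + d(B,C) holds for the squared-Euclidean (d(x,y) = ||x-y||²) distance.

d(A,B) = 2² + 1² + 1² + 1² = 7, d(B,C) = 0² + 1² + 2² + 2² = 9, d(A,C) = 2² + 2² + 3² + 1² = 18.
d(A,C) = 18 > 7 + 9 = 16. Triangle inequality is VIOLATED. (Squared-Euclidean is not a metric — this is a counterexample.)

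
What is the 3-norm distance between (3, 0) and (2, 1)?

(Σ|x_i - y_i|^3)^(1/3) = (|3 - 2|^3 + |0 - 1|^3)^(1/3)
= (1^3 + 1^3)^(1/3) = (1 + 1)^(1/3) = (2)^(1/3) ≈ 1.2599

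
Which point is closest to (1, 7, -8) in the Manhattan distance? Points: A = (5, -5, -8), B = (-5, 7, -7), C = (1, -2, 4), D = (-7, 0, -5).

Distances: d(A) = 16, d(B) = 7, d(C) = 21, d(D) = 18. Nearest: B = (-5, 7, -7) with distance 7.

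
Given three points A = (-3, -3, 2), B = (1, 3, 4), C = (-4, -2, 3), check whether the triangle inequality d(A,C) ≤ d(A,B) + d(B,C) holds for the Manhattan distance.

d(A,B) = 4 + 6 + 2 = 12, d(B,C) = 5 + 5 + 1 = 11, d(A,C) = 1 + 1 + 1 = 3.
d(A,C) = 3 ≤ 12 + 11 = 23. Triangle inequality is satisfied.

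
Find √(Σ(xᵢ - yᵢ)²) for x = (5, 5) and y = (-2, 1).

√(Σ(x_i - y_i)²) = √((5 - (-2))² + (5 - 1)²)
= √(7² + 4²) = √(49 + 16) = √65 ≈ 8.0623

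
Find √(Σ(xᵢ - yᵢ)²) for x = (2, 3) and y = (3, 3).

√(Σ(x_i - y_i)²) = √((2 - 3)² + (3 - 3)²)
= √((-1)² + 0²) = √(1 + 0) = √1 = 1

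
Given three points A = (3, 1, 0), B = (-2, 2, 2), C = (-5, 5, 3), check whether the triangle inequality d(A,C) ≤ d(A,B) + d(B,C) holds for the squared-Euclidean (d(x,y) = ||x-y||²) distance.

d(A,B) = 5² + 1² + 2² = 30, d(B,C) = 3² + 3² + 1² = 19, d(A,C) = 8² + 4² + 3² = 89.
d(A,C) = 89 > 30 + 19 = 49. Triangle inequality is VIOLATED. (Squared-Euclidean is not a metric — this is a counterexample.)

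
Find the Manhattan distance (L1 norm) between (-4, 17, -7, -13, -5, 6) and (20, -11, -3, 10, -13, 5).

Σ|x_i - y_i| = |-4 - 20| + |17 - (-11)| + |-7 - (-3)| + |-13 - 10| + |-5 - (-13)| + |6 - 5| = 24 + 28 + 4 + 23 + 8 + 1 = 88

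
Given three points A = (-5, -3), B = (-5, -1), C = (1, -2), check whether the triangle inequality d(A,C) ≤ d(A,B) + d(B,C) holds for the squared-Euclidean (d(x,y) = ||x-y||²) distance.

d(A,B) = 0² + 2² = 4, d(B,C) = 6² + 1² = 37, d(A,C) = 6² + 1² = 37.
d(A,C) = 37 ≤ 4 + 37 = 41. Triangle inequality is satisfied.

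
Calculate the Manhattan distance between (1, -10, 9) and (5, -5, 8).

Σ|x_i - y_i| = |1 - 5| + |-10 - (-5)| + |9 - 8| = 4 + 5 + 1 = 10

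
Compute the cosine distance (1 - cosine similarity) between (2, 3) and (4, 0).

With u = (2, 3), v = (4, 0):
u·v = 2·4 + 3·0 = 8 + 0 = 8.
|u| = √(2² + 3²) = √13, |v| = √(4² + 0²) = √16, so |u||v| = √(13·16) = √208.
cos θ = (u·v)/(|u||v|) = 8/√208 ≈ 0.5547
Cosine distance = 1 - cos θ ≈ 1 - 0.5547 = 0.4453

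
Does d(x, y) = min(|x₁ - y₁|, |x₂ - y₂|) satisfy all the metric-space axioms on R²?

No. d fails identity of indiscernibles: take x = (1, 0) and y = (1, 3). Then d(x,y) = min(|1 - 1|, |0 - 3|) = min(0, 3) = 0, yet x ≠ y.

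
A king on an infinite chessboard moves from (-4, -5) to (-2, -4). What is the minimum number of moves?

max(|x_i - y_i|) = max(|-4 - (-2)|, |-5 - (-4)|) = max(2, 1) = 2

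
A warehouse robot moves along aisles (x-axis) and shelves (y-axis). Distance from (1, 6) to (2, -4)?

Σ|x_i - y_i| = |1 - 2| + |6 - (-4)| = 1 + 10 = 11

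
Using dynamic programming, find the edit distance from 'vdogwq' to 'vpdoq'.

Let D[i][j] be the edit distance between the first i characters of 'vdogwq' and the first j characters of 'vpdoq', with D[i][0] = i, D[0][j] = j, and D[i][j] = D[i-1][j-1] if the characters match, else 1 + min(D[i-1][j], D[i][j-1], D[i-1][j-1]). Filling the table (rows: prefixes of 'vdogwq', columns: prefixes of 'vpdoq'):
     ε  v  p  d  o  q
  ε  0  1  2  3  4  5
  v  1  0  1  2  3  4
  d  2  1  1  1  2  3
  o  3  2  2  2  1  2
  g  4  3  3  3  2  2
  w  5  4  4  4  3  3
  q  6  5  5  5  4  3
The bottom-right entry gives D[6][5] = 3, so no sequence of fewer than 3 edits works. Backtracking through the table gives one optimal edit sequence (3 edits):
  vdogwq → vpdogwq (ins p @2)
  vpdogwq → vpdowq (del g @5)
  vpdowq → vpdoq (del w @5)
Edit distance = 3.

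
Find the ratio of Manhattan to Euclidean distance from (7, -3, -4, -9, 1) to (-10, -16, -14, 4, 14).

L1 = |7 - (-10)| + |-3 - (-16)| + |-4 - (-14)| + |-9 - 4| + |1 - 14| = 17 + 13 + 10 + 13 + 13 = 66
L2 = √(17² + 13² + 10² + 13² + 13²) = √896 ≈ 29.9333
L1 ≥ L2 always (equality iff movement is along one axis); L1 > L2 here.
Ratio L1/L2 = 66/√896 ≈ 2.2049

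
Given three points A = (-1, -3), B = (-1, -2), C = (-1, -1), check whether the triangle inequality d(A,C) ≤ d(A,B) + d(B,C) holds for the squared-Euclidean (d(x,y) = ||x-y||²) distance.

d(A,B) = 0² + 1² = 1, d(B,C) = 0² + 1² = 1, d(A,C) = 0² + 2² = 4.
d(A,C) = 4 > 1 + 1 = 2. Triangle inequality is VIOLATED. (Squared-Euclidean is not a metric — this is a counterexample.)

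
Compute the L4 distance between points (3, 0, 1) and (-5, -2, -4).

(Σ|x_i - y_i|^4)^(1/4) = (|3 - (-5)|^4 + |0 - (-2)|^4 + |1 - (-4)|^4)^(1/4)
= (8^4 + 2^4 + 5^4)^(1/4) = (4096 + 16 + 625)^(1/4) = (4737)^(1/4) ≈ 8.2961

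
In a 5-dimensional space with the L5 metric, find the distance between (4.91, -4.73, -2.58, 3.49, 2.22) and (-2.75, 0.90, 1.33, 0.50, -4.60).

(Σ|x_i - y_i|^5)^(1/5) = (|4.91 - (-2.75)|^5 + |-4.73 - 0.9|^5 + |-2.58 - 1.33|^5 + |3.49 - 0.5|^5 + |2.22 - (-4.6)|^5)^(1/5)
= (7.66^5 + 5.63^5 + 3.91^5 + 2.99^5 + 6.82^5)^(1/5) ≈ (26372.0474 + 5656.4242 + 913.8687 + 238.9769 + 14754.4109)^(1/5) = (47935.7281)^(1/5) ≈ 8.6324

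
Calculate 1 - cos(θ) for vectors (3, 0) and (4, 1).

With u = (3, 0), v = (4, 1):
u·v = 3·4 + 0·1 = 12 + 0 = 12.
|u| = √(3² + 0²) = √9, |v| = √(4² + 1²) = √17, so |u||v| = √(9·17) = √153.
cos θ = (u·v)/(|u||v|) = 12/√153 ≈ 0.9701
Cosine distance = 1 - cos θ ≈ 1 - 0.9701 = 0.0299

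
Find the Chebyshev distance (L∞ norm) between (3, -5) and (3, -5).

max(|x_i - y_i|) = max(|3 - 3|, |-5 - (-5)|) = max(0, 0) = 0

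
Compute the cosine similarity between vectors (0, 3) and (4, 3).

With u = (0, 3), v = (4, 3):
u·v = 0·4 + 3·3 = 0 + 9 = 9.
|u| = √(0² + 3²) = √9, |v| = √(4² + 3²) = √25, so |u||v| = √(9·25) = √225 = 15.
cos θ = (u·v)/(|u||v|) = 9/15 = 0.6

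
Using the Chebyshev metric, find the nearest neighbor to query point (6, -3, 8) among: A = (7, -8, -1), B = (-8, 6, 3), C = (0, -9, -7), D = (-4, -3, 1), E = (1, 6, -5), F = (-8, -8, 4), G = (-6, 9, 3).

Distances: d(A) = 9, d(B) = 14, d(C) = 15, d(D) = 10, d(E) = 13, d(F) = 14, d(G) = 12. Nearest: A = (7, -8, -1) with distance 9.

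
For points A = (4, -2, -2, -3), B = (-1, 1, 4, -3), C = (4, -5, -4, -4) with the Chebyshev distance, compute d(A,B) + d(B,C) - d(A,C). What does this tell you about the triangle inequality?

d(A,B) = max(5, 3, 6, 0) = 6, d(B,C) = max(5, 6, 8, 1) = 8, d(A,C) = max(0, 3, 2, 1) = 3.
d(A,B) + d(B,C) - d(A,C) = 6 + 8 - 3 = 14 - 3 = 11. This is ≥ 0, so the triangle inequality holds for these points.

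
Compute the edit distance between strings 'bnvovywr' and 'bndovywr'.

Let D[i][j] be the edit distance between the first i characters of 'bnvovywr' and the first j characters of 'bndovywr', with D[i][0] = i, D[0][j] = j, and D[i][j] = D[i-1][j-1] if the characters match, else 1 + min(D[i-1][j], D[i][j-1], D[i-1][j-1]). Filling the table (rows: prefixes of 'bnvovywr', columns: prefixes of 'bndovywr'):
     ε  b  n  d  o  v  y  w  r
  ε  0  1  2  3  4  5  6  7  8
  b  1  0  1  2  3  4  5  6  7
  n  2  1  0  1  2  3  4  5  6
  v  3  2  1  1  2  2  3  4  5
  o  4  3  2  2  1  2  3  4  5
  v  5  4  3  3  2  1  2  3  4
  y  6  5  4  4  3  2  1  2  3
  w  7  6  5  5  4  3  2  1  2
  r  8  7  6  6  5  4  3  2  1
The bottom-right entry gives D[8][8] = 1, so no sequence of fewer than 1 edit works. Backtracking through the table gives one optimal edit sequence (1 edit):
  bnvovywr → bndovywr (sub v→d @3)
Edit distance = 1.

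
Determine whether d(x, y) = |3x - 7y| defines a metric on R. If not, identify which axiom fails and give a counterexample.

No. d fails symmetry: d(7, 1) = |3·7 - 7·1| = |14| = 14, but d(1, 7) = |3·1 - 7·7| = |-46| = 46. Since 14 ≠ 46, d(x,y) ≠ d(y,x) in general.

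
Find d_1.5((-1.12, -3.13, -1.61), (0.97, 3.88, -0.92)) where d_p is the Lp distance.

(Σ|x_i - y_i|^1.5)^(1/1.5) = (|-1.12 - 0.97|^1.5 + |-3.13 - 3.88|^1.5 + |-1.61 - (-0.92)|^1.5)^(1/1.5)
= (2.09^1.5 + 7.01^1.5 + 0.69^1.5)^(1/1.5) ≈ (3.0215 + 18.56 + 0.5732)^(1/1.5) = (22.1547)^(1/1.5) ≈ 7.8882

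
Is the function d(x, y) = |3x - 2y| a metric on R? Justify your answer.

No. d fails symmetry: d(1, 8) = |3·1 - 2·8| = |-13| = 13, but d(8, 1) = |3·8 - 2·1| = |22| = 22. Since 13 ≠ 22, d(x,y) ≠ d(y,x) in general.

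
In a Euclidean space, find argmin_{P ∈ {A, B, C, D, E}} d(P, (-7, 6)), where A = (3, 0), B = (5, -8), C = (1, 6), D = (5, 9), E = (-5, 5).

Distances: d(A) ≈ 11.6619, d(B) ≈ 18.4391, d(C) = 8, d(D) ≈ 12.3693, d(E) ≈ 2.2361. Nearest: E = (-5, 5) with distance 2.2361.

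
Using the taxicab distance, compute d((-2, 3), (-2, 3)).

Σ|x_i - y_i| = |-2 - (-2)| + |3 - 3| = 0 + 0 = 0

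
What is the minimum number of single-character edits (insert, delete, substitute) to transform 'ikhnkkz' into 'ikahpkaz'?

Let D[i][j] be the edit distance between the first i characters of 'ikhnkkz' and the first j characters of 'ikahpkaz', with D[i][0] = i, D[0][j] = j, and D[i][j] = D[i-1][j-1] if the characters match, else 1 + min(D[i-1][j], D[i][j-1], D[i-1][j-1]). Filling the table (rows: prefixes of 'ikhnkkz', columns: prefixes of 'ikahpkaz'):
     ε  i  k  a  h  p  k  a  z
  ε  0  1  2  3  4  5  6  7  8
  i  1  0  1  2  3  4  5  6  7
  k  2  1  0  1  2  3  4  5  6
  h  3  2  1  1  1  2  3  4  5
  n  4  3  2  2  2  2  3  4  5
  k  5  4  3  3  3  3  2  3  4
  k  6  5  4  4  4  4  3  3  4
  z  7  6  5  5  5  5  4  4  3
The bottom-right entry gives D[7][8] = 3, so no sequence of fewer than 3 edits works. Backtracking through the table gives one optimal edit sequence (3 edits):
  ikhnkkz → ikahnkkz (ins a @3)
  ikahnkkz → ikahpkkz (sub n→p @5)
  ikahpkkz → ikahpkaz (sub k→a @7)
Edit distance = 3.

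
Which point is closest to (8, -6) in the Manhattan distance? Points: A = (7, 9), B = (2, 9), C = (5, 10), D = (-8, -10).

Distances: d(A) = 16, d(B) = 21, d(C) = 19, d(D) = 20. Nearest: A = (7, 9) with distance 16.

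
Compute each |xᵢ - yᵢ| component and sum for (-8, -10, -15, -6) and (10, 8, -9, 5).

Σ|x_i - y_i| = |-8 - 10| + |-10 - 8| + |-15 - (-9)| + |-6 - 5| = 18 + 18 + 6 + 11 = 53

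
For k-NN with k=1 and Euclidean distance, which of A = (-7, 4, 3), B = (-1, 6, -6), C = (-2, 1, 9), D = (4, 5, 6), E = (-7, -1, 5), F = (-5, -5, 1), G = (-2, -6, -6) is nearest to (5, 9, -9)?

Distances: d(A) ≈ 17.6918, d(B) ≈ 7.3485, d(C) ≈ 20.9045, d(D) ≈ 15.5563, d(E) ≈ 20.9762, d(F) ≈ 19.8997, d(G) ≈ 16.8226. Nearest: B = (-1, 6, -6) with distance 7.3485.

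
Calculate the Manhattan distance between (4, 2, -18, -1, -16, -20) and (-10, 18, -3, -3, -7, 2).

Σ|x_i - y_i| = |4 - (-10)| + |2 - 18| + |-18 - (-3)| + |-1 - (-3)| + |-16 - (-7)| + |-20 - 2| = 14 + 16 + 15 + 2 + 9 + 22 = 78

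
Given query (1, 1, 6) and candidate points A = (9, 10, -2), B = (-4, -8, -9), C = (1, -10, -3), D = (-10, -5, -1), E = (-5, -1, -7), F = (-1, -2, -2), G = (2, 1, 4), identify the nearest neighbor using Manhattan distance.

Distances: d(A) = 25, d(B) = 29, d(C) = 20, d(D) = 24, d(E) = 21, d(F) = 13, d(G) = 3. Nearest: G = (2, 1, 4) with distance 3.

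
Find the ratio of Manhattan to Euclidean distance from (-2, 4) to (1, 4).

L1 = |-2 - 1| + |4 - 4| = 3 + 0 = 3
L2 = √(3² + 0²) = √9 = 3
L1 ≥ L2 always (equality iff movement is along one axis); L1 = L2 here (movement is along a single axis).
Ratio L1/L2 = 3/3 = 1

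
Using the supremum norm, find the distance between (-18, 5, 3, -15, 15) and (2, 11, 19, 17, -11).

max(|x_i - y_i|) = max(|-18 - 2|, |5 - 11|, |3 - 19|, |-15 - 17|, |15 - (-11)|) = max(20, 6, 16, 32, 26) = 32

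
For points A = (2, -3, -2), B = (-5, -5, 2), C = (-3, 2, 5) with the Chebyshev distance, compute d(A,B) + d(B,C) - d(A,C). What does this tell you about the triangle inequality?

d(A,B) = max(7, 2, 4) = 7, d(B,C) = max(2, 7, 3) = 7, d(A,C) = max(5, 5, 7) = 7.
d(A,B) + d(B,C) - d(A,C) = 7 + 7 - 7 = 14 - 7 = 7. This is ≥ 0, so the triangle inequality holds for these points.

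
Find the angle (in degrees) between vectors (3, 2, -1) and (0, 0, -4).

With u = (3, 2, -1), v = (0, 0, -4):
u·v = 3·0 + 2·0 + (-1)·(-4) = 0 + 0 + 4 = 4.
|u| = √(3² + 2² + (-1)²) = √14, |v| = √(0² + 0² + (-4)²) = √16, so |u||v| = √(14·16) = √224.
cos θ = (u·v)/(|u||v|) = 4/√224 ≈ 0.267261
θ = arccos(0.267261) ≈ 74.5°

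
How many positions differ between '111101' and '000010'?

Differing positions: 1, 2, 3, 4, 5, 6. Hamming distance = 6.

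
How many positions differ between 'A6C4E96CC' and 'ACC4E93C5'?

Differing positions: 2, 7, 9. Hamming distance = 3.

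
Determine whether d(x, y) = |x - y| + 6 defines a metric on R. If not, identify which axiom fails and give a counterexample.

No. d fails identity of indiscernibles (specifically d(x,x) = 0): d(6, 6) = |6 - 6| + 6 = 0 + 6 = 6 ≠ 0.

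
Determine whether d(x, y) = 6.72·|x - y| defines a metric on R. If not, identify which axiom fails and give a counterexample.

Yes. Since |x - y| is a metric on R and 6.72 > 0, the positive scalar multiple 6.72·|x - y| is also a metric: scaling by a positive constant preserves non-negativity, identity (d=0 ⟺ |x-y|=0 ⟺ x=y), symmetry, and the triangle inequality.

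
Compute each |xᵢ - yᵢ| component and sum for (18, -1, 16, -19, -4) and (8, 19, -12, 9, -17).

Σ|x_i - y_i| = |18 - 8| + |-1 - 19| + |16 - (-12)| + |-19 - 9| + |-4 - (-17)| = 10 + 20 + 28 + 28 + 13 = 99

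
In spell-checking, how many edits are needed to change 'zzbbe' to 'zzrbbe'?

Let D[i][j] be the edit distance between the first i characters of 'zzbbe' and the first j characters of 'zzrbbe', with D[i][0] = i, D[0][j] = j, and D[i][j] = D[i-1][j-1] if the characters match, else 1 + min(D[i-1][j], D[i][j-1], D[i-1][j-1]). Filling the table (rows: prefixes of 'zzbbe', columns: prefixes of 'zzrbbe'):
     ε  z  z  r  b  b  e
  ε  0  1  2  3  4  5  6
  z  1  0  1  2  3  4  5
  z  2  1  0  1  2  3  4
  b  3  2  1  1  1  2  3
  b  4  3  2  2  1  1  2
  e  5  4  3  3  2  2  1
The bottom-right entry gives D[5][6] = 1, so no sequence of fewer than 1 edit works. Backtracking through the table gives one optimal edit sequence (1 edit):
  zzbbe → zzrbbe (ins r @3)
Edit distance = 1.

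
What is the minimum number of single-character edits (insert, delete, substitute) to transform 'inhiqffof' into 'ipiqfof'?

Let D[i][j] be the edit distance between the first i characters of 'inhiqffof' and the first j characters of 'ipiqfof', with D[i][0] = i, D[0][j] = j, and D[i][j] = D[i-1][j-1] if the characters match, else 1 + min(D[i-1][j], D[i][j-1], D[i-1][j-1]). Filling the table (rows: prefixes of 'inhiqffof', columns: prefixes of 'ipiqfof'):
     ε  i  p  i  q  f  o  f
  ε  0  1  2  3  4  5  6  7
  i  1  0  1  2  3  4  5  6
  n  2  1  1  2  3  4  5  6
  h  3  2  2  2  3  4  5  6
  i  4  3  3  2  3  4  5  6
  q  5  4  4  3  2  3  4  5
  f  6  5  5  4  3  2  3  4
  f  7  6  6  5  4  3  3  3
  o  8  7  7  6  5  4  3  4
  f  9  8  8  7  6  5  4  3
The bottom-right entry gives D[9][7] = 3, so no sequence of fewer than 3 edits works. Backtracking through the table gives one optimal edit sequence (3 edits):
  inhiqffof → ihiqffof (del n @2)
  ihiqffof → ipiqffof (sub h→p @2)
  ipiqffof → ipiqfof (del f @5)
Edit distance = 3.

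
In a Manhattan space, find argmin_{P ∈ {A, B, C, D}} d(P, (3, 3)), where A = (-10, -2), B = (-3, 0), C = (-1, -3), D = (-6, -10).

Distances: d(A) = 18, d(B) = 9, d(C) = 10, d(D) = 22. Nearest: B = (-3, 0) with distance 9.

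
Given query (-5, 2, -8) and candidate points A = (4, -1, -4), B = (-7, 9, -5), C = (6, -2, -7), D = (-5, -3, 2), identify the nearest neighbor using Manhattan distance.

Distances: d(A) = 16, d(B) = 12, d(C) = 16, d(D) = 15. Nearest: B = (-7, 9, -5) with distance 12.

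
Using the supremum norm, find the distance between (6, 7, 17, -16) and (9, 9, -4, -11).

max(|x_i - y_i|) = max(|6 - 9|, |7 - 9|, |17 - (-4)|, |-16 - (-11)|) = max(3, 2, 21, 5) = 21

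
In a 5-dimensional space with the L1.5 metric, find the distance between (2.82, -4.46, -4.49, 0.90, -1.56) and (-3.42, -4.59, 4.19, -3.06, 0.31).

(Σ|x_i - y_i|^1.5)^(1/1.5) = (|2.82 - (-3.42)|^1.5 + |-4.46 - (-4.59)|^1.5 + |-4.49 - 4.19|^1.5 + |0.9 - (-3.06)|^1.5 + |-1.56 - 0.31|^1.5)^(1/1.5)
= (6.24^1.5 + 0.13^1.5 + 8.68^1.5 + 3.96^1.5 + 1.87^1.5)^(1/1.5) ≈ (15.5875 + 0.0469 + 25.5729 + 7.8803 + 2.5572)^(1/1.5) = (51.6448)^(1/1.5) ≈ 13.8681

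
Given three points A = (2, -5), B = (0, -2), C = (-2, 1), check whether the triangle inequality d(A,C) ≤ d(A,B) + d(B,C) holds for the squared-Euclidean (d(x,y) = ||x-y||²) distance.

d(A,B) = 2² + 3² = 13, d(B,C) = 2² + 3² = 13, d(A,C) = 4² + 6² = 52.
d(A,C) = 52 > 13 + 13 = 26. Triangle inequality is VIOLATED. (Squared-Euclidean is not a metric — this is a counterexample.)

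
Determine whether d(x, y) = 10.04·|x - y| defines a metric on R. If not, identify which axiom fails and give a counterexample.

Yes. Since |x - y| is a metric on R and 10.04 > 0, the positive scalar multiple 10.04·|x - y| is also a metric: scaling by a positive constant preserves non-negativity, identity (d=0 ⟺ |x-y|=0 ⟺ x=y), symmetry, and the triangle inequality.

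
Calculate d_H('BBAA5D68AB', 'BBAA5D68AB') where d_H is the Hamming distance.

Differing positions: none. Hamming distance = 0.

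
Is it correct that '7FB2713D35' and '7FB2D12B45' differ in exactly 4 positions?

Differing positions: 5, 7, 8, 9. Hamming distance = 4, so the claim is true.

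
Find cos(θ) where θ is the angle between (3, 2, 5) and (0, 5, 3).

With u = (3, 2, 5), v = (0, 5, 3):
u·v = 3·0 + 2·5 + 5·3 = 0 + 10 + 15 = 25.
|u| = √(3² + 2² + 5²) = √38, |v| = √(0² + 5² + 3²) = √34, so |u||v| = √(38·34) = √1292.
cos θ = (u·v)/(|u||v|) = 25/√1292 ≈ 0.6955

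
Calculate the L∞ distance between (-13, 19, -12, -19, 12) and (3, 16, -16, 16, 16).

max(|x_i - y_i|) = max(|-13 - 3|, |19 - 16|, |-12 - (-16)|, |-19 - 16|, |12 - 16|) = max(16, 3, 4, 35, 4) = 35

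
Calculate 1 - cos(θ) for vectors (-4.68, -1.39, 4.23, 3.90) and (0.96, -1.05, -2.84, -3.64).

With u = (-4.68, -1.39, 4.23, 3.90), v = (0.96, -1.05, -2.84, -3.64):
u·v = (-4.68)·0.96 + (-1.39)·(-1.05) + 4.23·(-2.84) + 3.9·(-3.64) = (-4.4928) + 1.4595 + (-12.0132) + (-14.196) = -29.2425.
|u| = √((-4.68)² + (-1.39)² + 4.23² + 3.9²) = √(21.9024 + 1.9321 + 17.8929 + 15.21) = √56.9374, |v| = √(0.96² + (-1.05)² + (-2.84)² + (-3.64)²) = √(0.9216 + 1.1025 + 8.0656 + 13.2496) = √23.3393.
cos θ = (u·v)/(|u||v|) = -29.2425/(√56.9374·√23.3393) ≈ -0.8022
Cosine distance = 1 - cos θ ≈ 1 - (-0.8022) = 1.8022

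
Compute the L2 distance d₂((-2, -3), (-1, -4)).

√(Σ(x_i - y_i)²) = √((-2 - (-1))² + (-3 - (-4))²)
= √((-1)² + 1²) = √(1 + 1) = √2 ≈ 1.4142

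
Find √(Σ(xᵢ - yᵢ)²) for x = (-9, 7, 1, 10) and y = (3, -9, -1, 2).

√(Σ(x_i - y_i)²) = √((-9 - 3)² + (7 - (-9))² + (1 - (-1))² + (10 - 2)²)
= √((-12)² + 16² + 2² + 8²) = √(144 + 256 + 4 + 64) = √468 ≈ 21.6333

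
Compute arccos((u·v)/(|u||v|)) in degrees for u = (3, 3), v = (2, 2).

With u = (3, 3), v = (2, 2):
u·v = 3·2 + 3·2 = 6 + 6 = 12.
|u| = √(3² + 3²) = √18, |v| = √(2² + 2²) = √8, so |u||v| = √(18·8) = √144 = 12.
cos θ = (u·v)/(|u||v|) = 12/12 = 1 (the vectors are parallel, pointing the same way)
θ = arccos(1) = 0°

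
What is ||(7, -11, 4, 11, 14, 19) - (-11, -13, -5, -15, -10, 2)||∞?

max(|x_i - y_i|) = max(|7 - (-11)|, |-11 - (-13)|, |4 - (-5)|, |11 - (-15)|, |14 - (-10)|, |19 - 2|) = max(18, 2, 9, 26, 24, 17) = 26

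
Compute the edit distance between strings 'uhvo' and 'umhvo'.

Let D[i][j] be the edit distance between the first i characters of 'uhvo' and the first j characters of 'umhvo', with D[i][0] = i, D[0][j] = j, and D[i][j] = D[i-1][j-1] if the characters match, else 1 + min(D[i-1][j], D[i][j-1], D[i-1][j-1]). Filling the table (rows: prefixes of 'uhvo', columns: prefixes of 'umhvo'):
     ε  u  m  h  v  o
  ε  0  1  2  3  4  5
  u  1  0  1  2  3  4
  h  2  1  1  1  2  3
  v  3  2  2  2  1  2
  o  4  3  3  3  2  1
The bottom-right entry gives D[4][5] = 1, so no sequence of fewer than 1 edit works. Backtracking through the table gives one optimal edit sequence (1 edit):
  uhvo → umhvo (ins m @2)
Edit distance = 1.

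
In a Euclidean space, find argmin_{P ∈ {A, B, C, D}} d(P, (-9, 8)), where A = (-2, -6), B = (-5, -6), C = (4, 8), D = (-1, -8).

Distances: d(A) ≈ 15.6525, d(B) ≈ 14.5602, d(C) = 13, d(D) ≈ 17.8885. Nearest: C = (4, 8) with distance 13.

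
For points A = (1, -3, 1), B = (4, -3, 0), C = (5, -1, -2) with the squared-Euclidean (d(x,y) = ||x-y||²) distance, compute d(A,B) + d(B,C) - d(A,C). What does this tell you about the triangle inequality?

d(A,B) = 3² + 0² + 1² = 10, d(B,C) = 1² + 2² + 2² = 9, d(A,C) = 4² + 2² + 3² = 29.
d(A,B) + d(B,C) - d(A,C) = 10 + 9 - 29 = 19 - 29 = -10. This is < 0, so the triangle inequality FAILS for these points (squared-Euclidean is not a metric).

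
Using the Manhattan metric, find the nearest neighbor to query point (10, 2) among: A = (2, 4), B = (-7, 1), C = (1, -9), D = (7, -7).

Distances: d(A) = 10, d(B) = 18, d(C) = 20, d(D) = 12. Nearest: A = (2, 4) with distance 10.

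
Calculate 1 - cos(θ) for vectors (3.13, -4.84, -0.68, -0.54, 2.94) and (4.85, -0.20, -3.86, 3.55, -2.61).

With u = (3.13, -4.84, -0.68, -0.54, 2.94), v = (4.85, -0.20, -3.86, 3.55, -2.61):
u·v = 3.13·4.85 + (-4.84)·(-0.2) + (-0.68)·(-3.86) + (-0.54)·3.55 + 2.94·(-2.61) = 15.1805 + 0.968 + 2.6248 + (-1.917) + (-7.6734) = 9.1829.
|u| = √(3.13² + (-4.84)² + (-0.68)² + (-0.54)² + 2.94²) = √(9.7969 + 23.4256 + 0.4624 + 0.2916 + 8.6436) = √42.6201, |v| = √(4.85² + (-0.2)² + (-3.86)² + 3.55² + (-2.61)²) = √(23.5225 + 0.04 + 14.8996 + 12.6025 + 6.8121) = √57.8767.
cos θ = (u·v)/(|u||v|) = 9.1829/(√42.6201·√57.8767) ≈ 0.1849
Cosine distance = 1 - cos θ ≈ 1 - 0.1849 = 0.8151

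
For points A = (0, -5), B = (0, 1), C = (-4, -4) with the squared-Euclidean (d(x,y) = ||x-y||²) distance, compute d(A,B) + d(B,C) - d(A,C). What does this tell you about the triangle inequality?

d(A,B) = 0² + 6² = 36, d(B,C) = 4² + 5² = 41, d(A,C) = 4² + 1² = 17.
d(A,B) + d(B,C) - d(A,C) = 36 + 41 - 17 = 77 - 17 = 60. This is ≥ 0, so the triangle inequality holds for these points.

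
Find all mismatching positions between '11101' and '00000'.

Differing positions: 1, 2, 3, 5. Hamming distance = 4.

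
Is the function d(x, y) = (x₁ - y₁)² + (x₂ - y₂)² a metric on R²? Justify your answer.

No. The squared Euclidean distance fails the triangle inequality. Counterexample: x = (0, 0), y = (4, 3), z = (8, 6). d(x,z) = 8² + 6² = 100, but d(x,y) + d(y,z) = (4² + 3²) + (4² + 3²) = 25 + 25 = 50. Since 100 > 50, the triangle inequality is violated. (Note: √d, the ordinary Euclidean distance, IS a metric.)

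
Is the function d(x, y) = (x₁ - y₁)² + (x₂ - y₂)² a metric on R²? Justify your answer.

No. The squared Euclidean distance fails the triangle inequality. Counterexample: x = (0, 0), y = (1, 5), z = (2, 10). d(x,z) = 2² + 10² = 104, but d(x,y) + d(y,z) = (1² + 5²) + (1² + 5²) = 26 + 26 = 52. Since 104 > 52, the triangle inequality is violated. (Note: √d, the ordinary Euclidean distance, IS a metric.)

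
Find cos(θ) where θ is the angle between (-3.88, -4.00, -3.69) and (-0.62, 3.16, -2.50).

With u = (-3.88, -4.00, -3.69), v = (-0.62, 3.16, -2.50):
u·v = (-3.88)·(-0.62) + (-4)·3.16 + (-3.69)·(-2.5) = 2.4056 + (-12.64) + 9.225 = -1.0094.
|u| = √((-3.88)² + (-4)² + (-3.69)²) = √(15.0544 + 16 + 13.6161) = √44.6705, |v| = √((-0.62)² + 3.16² + (-2.5)²) = √(0.3844 + 9.9856 + 6.25) = √16.62.
cos θ = (u·v)/(|u||v|) = -1.0094/(√44.6705·√16.62) ≈ -0.037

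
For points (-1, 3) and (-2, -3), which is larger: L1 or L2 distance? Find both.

L1 = |-1 - (-2)| + |3 - (-3)| = 1 + 6 = 7
L2 = √(1² + 6²) = √37 ≈ 6.0828
L1 ≥ L2 always (equality iff movement is along one axis); L1 > L2 here.
Ratio L1/L2 = 7/√37 ≈ 1.1508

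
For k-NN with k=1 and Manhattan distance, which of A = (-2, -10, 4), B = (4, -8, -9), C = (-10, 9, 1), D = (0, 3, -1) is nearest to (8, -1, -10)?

Distances: d(A) = 33, d(B) = 12, d(C) = 39, d(D) = 21. Nearest: B = (4, -8, -9) with distance 12.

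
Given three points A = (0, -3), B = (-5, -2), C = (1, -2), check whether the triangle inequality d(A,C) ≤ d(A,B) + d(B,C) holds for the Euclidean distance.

d(A,B) = √(5² + 1²) = √26 ≈ 5.099, d(B,C) = √(6² + 0²) = √36 = 6, d(A,C) = √(1² + 1²) = √2 ≈ 1.4142.
d(A,C) ≈ 1.4142 ≤ 5.099 + 6 = 11.099. Triangle inequality is satisfied.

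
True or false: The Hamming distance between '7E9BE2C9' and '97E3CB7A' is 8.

Differing positions: 1, 2, 3, 4, 5, 6, 7, 8. Hamming distance = 8, so the claim is true.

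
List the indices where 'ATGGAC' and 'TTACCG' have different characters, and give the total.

Differing positions: 1, 3, 4, 5, 6. Hamming distance = 5.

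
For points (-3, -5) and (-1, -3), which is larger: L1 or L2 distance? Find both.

L1 = |-3 - (-1)| + |-5 - (-3)| = 2 + 2 = 4
L2 = √(2² + 2²) = √8 ≈ 2.8284
L1 ≥ L2 always (equality iff movement is along one axis); L1 > L2 here.
Ratio L1/L2 = 4/√8 ≈ 1.4142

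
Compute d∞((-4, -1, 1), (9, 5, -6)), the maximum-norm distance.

max(|x_i - y_i|) = max(|-4 - 9|, |-1 - 5|, |1 - (-6)|) = max(13, 6, 7) = 13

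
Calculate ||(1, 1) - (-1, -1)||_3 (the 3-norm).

(Σ|x_i - y_i|^3)^(1/3) = (|1 - (-1)|^3 + |1 - (-1)|^3)^(1/3)
= (2^3 + 2^3)^(1/3) = (8 + 8)^(1/3) = (16)^(1/3) ≈ 2.5198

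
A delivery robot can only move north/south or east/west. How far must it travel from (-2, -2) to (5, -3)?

Σ|x_i - y_i| = |-2 - 5| + |-2 - (-3)| = 7 + 1 = 8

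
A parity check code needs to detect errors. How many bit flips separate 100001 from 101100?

Differing positions: 3, 4, 6. Hamming distance = 3.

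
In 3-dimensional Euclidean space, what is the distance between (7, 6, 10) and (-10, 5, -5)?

√(Σ(x_i - y_i)²) = √((7 - (-10))² + (6 - 5)² + (10 - (-5))²)
= √(17² + 1² + 15²) = √(289 + 1 + 225) = √515 ≈ 22.6936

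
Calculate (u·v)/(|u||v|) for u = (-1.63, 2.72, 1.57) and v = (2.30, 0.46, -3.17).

With u = (-1.63, 2.72, 1.57), v = (2.30, 0.46, -3.17):
u·v = (-1.63)·2.3 + 2.72·0.46 + 1.57·(-3.17) = (-3.749) + 1.2512 + (-4.9769) = -7.4747.
|u| = √((-1.63)² + 2.72² + 1.57²) = √(2.6569 + 7.3984 + 2.4649) = √12.5202, |v| = √(2.3² + 0.46² + (-3.17)²) = √(5.29 + 0.2116 + 10.0489) = √15.5505.
cos θ = (u·v)/(|u||v|) = -7.4747/(√12.5202·√15.5505) ≈ -0.5357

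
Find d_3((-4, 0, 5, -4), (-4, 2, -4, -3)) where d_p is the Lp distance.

(Σ|x_i - y_i|^3)^(1/3) = (|-4 - (-4)|^3 + |0 - 2|^3 + |5 - (-4)|^3 + |-4 - (-3)|^3)^(1/3)
= (0^3 + 2^3 + 9^3 + 1^3)^(1/3) = (0 + 8 + 729 + 1)^(1/3) = (738)^(1/3) ≈ 9.0369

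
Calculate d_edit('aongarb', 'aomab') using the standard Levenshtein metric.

Let D[i][j] be the edit distance between the first i characters of 'aongarb' and the first j characters of 'aomab', with D[i][0] = i, D[0][j] = j, and D[i][j] = D[i-1][j-1] if the characters match, else 1 + min(D[i-1][j], D[i][j-1], D[i-1][j-1]). Filling the table (rows: prefixes of 'aongarb', columns: prefixes of 'aomab'):
     ε  a  o  m  a  b
  ε  0  1  2  3  4  5
  a  1  0  1  2  3  4
  o  2  1  0  1  2  3
  n  3  2  1  1  2  3
  g  4  3  2  2  2  3
  a  5  4  3  3  2  3
  r  6  5  4  4  3  3
  b  7  6  5  5  4  3
The bottom-right entry gives D[7][5] = 3, so no sequence of fewer than 3 edits works. Backtracking through the table gives one optimal edit sequence (3 edits):
  aongarb → aogarb (del n @3)
  aogarb → aomarb (sub g→m @3)
  aomarb → aomab (del r @5)
Edit distance = 3.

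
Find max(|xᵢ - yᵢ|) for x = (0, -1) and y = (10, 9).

max(|x_i - y_i|) = max(|0 - 10|, |-1 - 9|) = max(10, 10) = 10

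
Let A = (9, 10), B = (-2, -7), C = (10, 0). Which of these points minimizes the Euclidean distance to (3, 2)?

Distances: d(A) = 10, d(B) ≈ 10.2956, d(C) ≈ 7.2801. Nearest: C = (10, 0) with distance 7.2801.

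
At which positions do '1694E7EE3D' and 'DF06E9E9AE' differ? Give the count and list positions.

Differing positions: 1, 2, 3, 4, 6, 8, 9, 10. Hamming distance = 8.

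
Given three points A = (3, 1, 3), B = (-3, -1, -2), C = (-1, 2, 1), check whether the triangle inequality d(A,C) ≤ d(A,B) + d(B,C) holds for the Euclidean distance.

d(A,B) = √(6² + 2² + 5²) = √65 ≈ 8.0623, d(B,C) = √(2² + 3² + 3²) = √22 ≈ 4.6904, d(A,C) = √(4² + 1² + 2²) = √21 ≈ 4.5826.
d(A,C) ≈ 4.5826 ≤ 8.0623 + 4.6904 = 12.7527. Triangle inequality is satisfied.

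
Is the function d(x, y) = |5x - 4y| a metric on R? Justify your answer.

No. d fails symmetry: d(7, 8) = |5·7 - 4·8| = |3| = 3, but d(8, 7) = |5·8 - 4·7| = |12| = 12. Since 3 ≠ 12, d(x,y) ≠ d(y,x) in general.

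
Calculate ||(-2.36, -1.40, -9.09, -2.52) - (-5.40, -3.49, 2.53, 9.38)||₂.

√(Σ(x_i - y_i)²) = √((-2.36 - (-5.4))² + (-1.4 - (-3.49))² + (-9.09 - 2.53)² + (-2.52 - 9.38)²)
= √(3.04² + 2.09² + (-11.62)² + (-11.9)²) = √(9.2416 + 4.3681 + 135.0244 + 141.61) = √290.2441 ≈ 17.0366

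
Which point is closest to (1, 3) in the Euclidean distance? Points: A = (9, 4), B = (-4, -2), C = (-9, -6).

Distances: d(A) ≈ 8.0623, d(B) ≈ 7.0711, d(C) ≈ 13.4536. Nearest: B = (-4, -2) with distance 7.0711.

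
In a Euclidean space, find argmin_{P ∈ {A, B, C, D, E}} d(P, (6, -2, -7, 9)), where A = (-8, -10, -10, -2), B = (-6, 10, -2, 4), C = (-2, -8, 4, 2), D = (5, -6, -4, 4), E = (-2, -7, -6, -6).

Distances: d(A) ≈ 19.7484, d(B) ≈ 18.3848, d(C) ≈ 16.4317, d(D) ≈ 7.1414, d(E) ≈ 17.7482. Nearest: D = (5, -6, -4, 4) with distance 7.1414.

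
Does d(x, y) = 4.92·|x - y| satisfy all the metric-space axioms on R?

Yes. Since |x - y| is a metric on R and 4.92 > 0, the positive scalar multiple 4.92·|x - y| is also a metric: scaling by a positive constant preserves non-negativity, identity (d=0 ⟺ |x-y|=0 ⟺ x=y), symmetry, and the triangle inequality.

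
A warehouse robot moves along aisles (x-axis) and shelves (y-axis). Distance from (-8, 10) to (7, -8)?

Σ|x_i - y_i| = |-8 - 7| + |10 - (-8)| = 15 + 18 = 33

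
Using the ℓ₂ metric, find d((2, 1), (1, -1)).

√(Σ(x_i - y_i)²) = √((2 - 1)² + (1 - (-1))²)
= √(1² + 2²) = √(1 + 4) = √5 ≈ 2.2361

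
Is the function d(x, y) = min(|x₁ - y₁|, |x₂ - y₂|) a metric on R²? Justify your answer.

No. d fails identity of indiscernibles: take x = (5, 0) and y = (5, 4). Then d(x,y) = min(|5 - 5|, |0 - 4|) = min(0, 4) = 0, yet x ≠ y.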